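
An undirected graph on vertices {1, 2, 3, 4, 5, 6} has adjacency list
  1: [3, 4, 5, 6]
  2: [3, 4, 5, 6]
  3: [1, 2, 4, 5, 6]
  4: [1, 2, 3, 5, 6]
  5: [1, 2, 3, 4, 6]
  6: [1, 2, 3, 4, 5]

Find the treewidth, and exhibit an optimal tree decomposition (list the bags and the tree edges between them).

The largest bag has 5 vertices, giving width 4; this decomposition certifies tw(G) ≤ 4. For the lower bound, the 5 vertices {1, 3, 4, 5, 6} are pairwise adjacent, and any tree decomposition puts a clique entirely inside one bag — forcing width ≥ 4. The upper and lower bounds meet at 4, so that is the treewidth.

Treewidth 4.
One optimal decomposition is:
Bags: B1 = {1, 3, 4, 5, 6}  B2 = {2, 3, 4, 5, 6}
Tree: B1–B2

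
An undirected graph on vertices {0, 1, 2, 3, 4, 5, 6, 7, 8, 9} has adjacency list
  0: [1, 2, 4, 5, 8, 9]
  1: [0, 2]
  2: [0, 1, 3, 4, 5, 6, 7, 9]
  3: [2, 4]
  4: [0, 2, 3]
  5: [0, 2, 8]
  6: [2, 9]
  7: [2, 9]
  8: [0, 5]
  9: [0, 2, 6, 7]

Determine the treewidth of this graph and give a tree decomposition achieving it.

The largest bag has 3 vertices, giving width 2; this decomposition certifies tw(G) ≤ 2. For the lower bound, the 3 vertices {0, 5, 8} are pairwise adjacent, and any tree decomposition puts a clique entirely inside one bag — forcing width ≥ 2. Combining the bounds, tw(G) = 2.

Treewidth 2.
One such decomposition:
Bags: B1 = {0, 2, 4}  B2 = {0, 2, 9}  B3 = {0, 2, 5}  B4 = {0, 1, 2}  B5 = {0, 5, 8}  B6 = {2, 3, 4}  B7 = {2, 6, 9}  B8 = {2, 7, 9}
Tree: B1–B2, B2–B3, B3–B4, B3–B5, B1–B6, B2–B7, B2–B8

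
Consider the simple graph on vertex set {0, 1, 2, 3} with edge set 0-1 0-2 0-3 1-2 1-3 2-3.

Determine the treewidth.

3

A width-3 tree decomposition is:
Bags: B1 = {0, 1, 2, 3}
Tree: (single bag)
A single bag containing all 4 vertices is trivially a valid decomposition of width 3. On the other hand G contains the 4-clique {0, 1, 2, 3}. A clique must lie in a single bag of any decomposition, so no decomposition can have width below 3. The upper and lower bounds meet at 3, so that is the treewidth.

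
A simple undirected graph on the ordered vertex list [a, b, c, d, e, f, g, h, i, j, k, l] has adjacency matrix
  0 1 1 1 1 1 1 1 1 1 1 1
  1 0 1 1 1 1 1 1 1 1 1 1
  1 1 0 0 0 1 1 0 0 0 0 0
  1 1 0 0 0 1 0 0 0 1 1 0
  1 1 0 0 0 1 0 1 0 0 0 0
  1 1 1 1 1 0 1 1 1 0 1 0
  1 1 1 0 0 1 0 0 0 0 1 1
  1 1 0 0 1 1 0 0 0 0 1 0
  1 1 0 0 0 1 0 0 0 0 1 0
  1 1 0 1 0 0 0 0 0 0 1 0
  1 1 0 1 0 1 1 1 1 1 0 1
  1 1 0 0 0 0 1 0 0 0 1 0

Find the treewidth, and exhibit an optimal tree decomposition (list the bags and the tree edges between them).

The largest bag has 5 vertices, giving width 4; this decomposition certifies tw(G) ≤ 4. Conversely, {a, b, d, j, k} is a clique of size 5, and the vertices of any clique must share a bag in every tree decomposition; so some bag has ≥ 5 vertices and tw(G) ≥ 4. The upper and lower bounds meet at 4, so that is the treewidth.

Treewidth 4.
One optimal decomposition is:
Bags: B1 = {a, b, f, g, k}  B2 = {a, b, f, i, k}  B3 = {a, b, c, f, g}  B4 = {a, b, g, k, l}  B5 = {a, b, f, h, k}  B6 = {a, b, e, f, h}  B7 = {a, b, d, f, k}  B8 = {a, b, d, j, k}
Tree: B1–B2, B1–B3, B1–B4, B2–B5, B5–B6, B1–B7, B7–B8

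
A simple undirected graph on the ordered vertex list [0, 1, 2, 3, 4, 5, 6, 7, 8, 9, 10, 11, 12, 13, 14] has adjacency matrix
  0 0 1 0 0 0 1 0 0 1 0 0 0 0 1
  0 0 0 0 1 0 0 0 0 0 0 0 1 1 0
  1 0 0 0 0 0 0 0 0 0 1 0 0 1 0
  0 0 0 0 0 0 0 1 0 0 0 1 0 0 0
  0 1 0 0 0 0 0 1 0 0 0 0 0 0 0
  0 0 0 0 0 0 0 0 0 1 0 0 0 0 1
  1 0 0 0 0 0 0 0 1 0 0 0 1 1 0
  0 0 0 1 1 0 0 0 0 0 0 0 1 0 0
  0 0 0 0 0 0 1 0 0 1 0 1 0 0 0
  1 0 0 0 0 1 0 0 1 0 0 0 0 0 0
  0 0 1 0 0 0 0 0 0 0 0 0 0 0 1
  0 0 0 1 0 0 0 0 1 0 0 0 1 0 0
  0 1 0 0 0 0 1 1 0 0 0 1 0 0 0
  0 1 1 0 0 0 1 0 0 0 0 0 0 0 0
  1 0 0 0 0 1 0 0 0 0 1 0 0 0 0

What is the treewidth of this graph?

A width-3 tree decomposition is:
Bags: B1 = {1, 3, 4, 7}  B2 = {1, 3, 7, 12}  B3 = {1, 3, 11, 12}  B4 = {1, 11, 12, 13}  B5 = {6, 11, 12, 13}  B6 = {6, 8, 11, 13}  B7 = {2, 6, 8, 13}  B8 = {0, 2, 6, 8}  B9 = {0, 2, 8, 9}  B10 = {0, 2, 9, 10}  B11 = {0, 9, 10, 14}  B12 = {5, 9, 10, 14}
Tree: B1–B2, B2–B3, B3–B4, B4–B5, B5–B6, B6–B7, B7–B8, B8–B9, B9–B10, B10–B11, B11–B12
Every bag has size at most 4, so the width is 4 − 1 = 3 and tw(G) ≤ 3. For the lower bound: the 4 vertex sets {3,4,7}, {1}, {12}, {6,8,11,13} are disjoint, each induces a connected subgraph, and every pair is joined by at least one edge of G. Contracting each set to a single vertex therefore yields K_{4} as a minor, and since treewidth is minor-monotone, tw(G) ≥ tw(K_{4}) = 3. Hence tw(G) = 3 exactly.

3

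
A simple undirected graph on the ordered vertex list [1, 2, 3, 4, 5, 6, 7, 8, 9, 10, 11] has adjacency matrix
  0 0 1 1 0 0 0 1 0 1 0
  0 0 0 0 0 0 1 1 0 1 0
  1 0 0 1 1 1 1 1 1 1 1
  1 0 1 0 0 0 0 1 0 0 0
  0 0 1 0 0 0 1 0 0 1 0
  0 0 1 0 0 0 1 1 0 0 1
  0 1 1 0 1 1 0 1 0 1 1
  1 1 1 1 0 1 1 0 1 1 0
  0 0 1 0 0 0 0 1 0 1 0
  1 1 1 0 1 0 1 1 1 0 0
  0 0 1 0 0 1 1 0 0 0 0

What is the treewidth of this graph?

A width-3 tree decomposition is:
Bags: B1 = {3, 7, 8, 10}  B2 = {1, 3, 8, 10}  B3 = {3, 5, 7, 10}  B4 = {1, 3, 4, 8}  B5 = {3, 6, 7, 8}  B6 = {2, 7, 8, 10}  B7 = {3, 6, 7, 11}  B8 = {3, 8, 9, 10}
Tree: B1–B2, B1–B3, B2–B4, B1–B5, B1–B6, B5–B7, B1–B8
Each bag holds 4 vertices, so the decomposition has width 3, which upper-bounds the treewidth. For the lower bound, the 4 vertices {2, 7, 8, 10} are pairwise adjacent, and any tree decomposition puts a clique entirely inside one bag — forcing width ≥ 3. Therefore the treewidth is 3.

3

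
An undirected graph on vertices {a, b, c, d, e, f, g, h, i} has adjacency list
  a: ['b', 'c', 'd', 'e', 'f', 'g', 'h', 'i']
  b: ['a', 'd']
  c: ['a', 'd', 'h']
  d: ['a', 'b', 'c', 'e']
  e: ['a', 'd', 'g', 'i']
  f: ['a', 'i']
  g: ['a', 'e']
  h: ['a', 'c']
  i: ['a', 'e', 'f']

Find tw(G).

A width-2 tree decomposition is:
Bags: B1 = {a, d, e}  B2 = {a, c, d}  B3 = {a, b, d}  B4 = {a, e, i}  B5 = {a, c, h}  B6 = {a, f, i}  B7 = {a, e, g}
Tree: B1–B2, B2–B3, B1–B4, B2–B5, B4–B6, B1–B7
Every bag has size at most 3, so the width is 3 − 1 = 2 and tw(G) ≤ 2. Conversely, {a, d, e} is a clique of size 3, and the vertices of any clique must share a bag in every tree decomposition; so some bag has ≥ 3 vertices and tw(G) ≥ 2. The upper and lower bounds meet at 2, so that is the treewidth.

2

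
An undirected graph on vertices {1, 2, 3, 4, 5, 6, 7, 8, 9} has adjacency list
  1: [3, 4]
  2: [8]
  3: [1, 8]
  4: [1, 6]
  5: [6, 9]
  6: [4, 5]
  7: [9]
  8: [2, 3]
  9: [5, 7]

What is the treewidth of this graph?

A width-1 tree decomposition is:
Bags: B1 = {2, 8}  B2 = {3, 8}  B3 = {1, 3}  B4 = {1, 4}  B5 = {4, 6}  B6 = {5, 6}  B7 = {5, 9}  B8 = {7, 9}
Tree: B1–B2, B2–B3, B3–B4, B4–B5, B5–B6, B6–B7, B7–B8
Every bag has size at most 2, so the width is 2 − 1 = 1 and tw(G) ≤ 1. G has an edge, so its treewidth is at least 1. Combining the bounds, tw(G) = 1.

1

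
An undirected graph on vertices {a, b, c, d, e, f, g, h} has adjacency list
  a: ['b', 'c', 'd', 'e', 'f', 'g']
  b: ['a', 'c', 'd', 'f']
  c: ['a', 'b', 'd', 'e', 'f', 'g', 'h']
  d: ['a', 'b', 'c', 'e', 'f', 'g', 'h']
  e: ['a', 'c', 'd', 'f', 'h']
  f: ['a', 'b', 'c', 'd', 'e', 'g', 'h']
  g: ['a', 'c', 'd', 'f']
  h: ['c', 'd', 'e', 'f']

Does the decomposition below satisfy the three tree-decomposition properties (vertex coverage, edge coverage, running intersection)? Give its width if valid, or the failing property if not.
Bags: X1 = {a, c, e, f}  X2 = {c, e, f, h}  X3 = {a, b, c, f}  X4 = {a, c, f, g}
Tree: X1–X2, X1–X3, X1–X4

A tree decomposition must satisfy three properties: every vertex lies in some bag; for every edge, both endpoints lie together in some bag; and for every vertex, the bags containing it form a connected subtree. Here vertex d appears in no bag, so the decomposition is invalid.

No — vertex d appears in no bag.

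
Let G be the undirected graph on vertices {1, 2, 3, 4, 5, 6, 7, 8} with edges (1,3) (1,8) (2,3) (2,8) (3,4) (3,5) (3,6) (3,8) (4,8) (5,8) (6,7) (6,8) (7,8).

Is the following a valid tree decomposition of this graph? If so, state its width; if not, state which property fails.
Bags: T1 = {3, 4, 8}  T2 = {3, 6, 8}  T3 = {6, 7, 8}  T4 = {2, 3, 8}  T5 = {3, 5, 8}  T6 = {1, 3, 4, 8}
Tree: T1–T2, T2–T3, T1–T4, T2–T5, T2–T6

No — bags containing vertex 4 are not connected in the tree.

A tree decomposition must satisfy three properties: every vertex lies in some bag; for every edge, both endpoints lie together in some bag; and for every vertex, the bags containing it form a connected subtree. Here bags containing vertex 4 are not connected in the tree, so the decomposition is invalid.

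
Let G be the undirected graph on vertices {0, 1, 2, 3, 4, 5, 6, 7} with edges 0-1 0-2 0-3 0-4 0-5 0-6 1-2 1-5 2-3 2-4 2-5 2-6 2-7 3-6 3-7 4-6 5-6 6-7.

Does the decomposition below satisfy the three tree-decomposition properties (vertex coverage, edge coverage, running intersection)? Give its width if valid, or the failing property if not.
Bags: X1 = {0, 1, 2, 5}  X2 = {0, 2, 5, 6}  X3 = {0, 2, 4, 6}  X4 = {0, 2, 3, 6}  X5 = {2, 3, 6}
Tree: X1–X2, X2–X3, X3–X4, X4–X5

A tree decomposition must satisfy three properties: every vertex lies in some bag; for every edge, both endpoints lie together in some bag; and for every vertex, the bags containing it form a connected subtree. Here vertex 7 appears in no bag, so the decomposition is invalid.

No — vertex 7 appears in no bag.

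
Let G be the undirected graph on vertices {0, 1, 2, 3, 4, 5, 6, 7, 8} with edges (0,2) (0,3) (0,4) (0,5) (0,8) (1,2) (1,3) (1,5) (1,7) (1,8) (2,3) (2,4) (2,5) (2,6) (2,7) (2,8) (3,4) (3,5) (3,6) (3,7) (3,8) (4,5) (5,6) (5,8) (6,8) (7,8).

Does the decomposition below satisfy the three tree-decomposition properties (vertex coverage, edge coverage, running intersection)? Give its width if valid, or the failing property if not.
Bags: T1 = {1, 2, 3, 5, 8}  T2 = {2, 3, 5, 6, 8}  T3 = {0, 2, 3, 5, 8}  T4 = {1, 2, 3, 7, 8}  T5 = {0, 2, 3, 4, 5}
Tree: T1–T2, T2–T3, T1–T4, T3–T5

Vertex coverage: the bags together contain {0, 1, 2, 3, 4, 5, 6, 7, 8}, the full vertex set. Edge coverage: each edge of G has both endpoints in at least one bag. Running intersection: for every vertex, the bags containing it form a connected subtree. All three properties hold, so this is a valid tree decomposition of width max|bag| − 1 = 4, and hence tw(G) ≤ 4.

Yes; width 4.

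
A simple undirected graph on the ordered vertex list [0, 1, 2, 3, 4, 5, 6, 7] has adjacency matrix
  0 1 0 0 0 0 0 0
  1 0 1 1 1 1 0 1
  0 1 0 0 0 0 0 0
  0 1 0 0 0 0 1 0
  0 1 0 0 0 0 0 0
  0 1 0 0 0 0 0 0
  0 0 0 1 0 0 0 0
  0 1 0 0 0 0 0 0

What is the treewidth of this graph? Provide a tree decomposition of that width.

Every bag has size at most 2, so the width is 2 − 1 = 1 and tw(G) ≤ 1. G has an edge, so its treewidth is at least 1. Hence tw(G) = 1 exactly.

Treewidth 1.
One optimal decomposition is:
Bags: B1 = {1, 3}  B2 = {1, 5}  B3 = {0, 1}  B4 = {1, 4}  B5 = {1, 7}  B6 = {1, 2}  B7 = {3, 6}
Tree: B1–B2, B2–B3, B2–B4, B1–B5, B4–B6, B1–B7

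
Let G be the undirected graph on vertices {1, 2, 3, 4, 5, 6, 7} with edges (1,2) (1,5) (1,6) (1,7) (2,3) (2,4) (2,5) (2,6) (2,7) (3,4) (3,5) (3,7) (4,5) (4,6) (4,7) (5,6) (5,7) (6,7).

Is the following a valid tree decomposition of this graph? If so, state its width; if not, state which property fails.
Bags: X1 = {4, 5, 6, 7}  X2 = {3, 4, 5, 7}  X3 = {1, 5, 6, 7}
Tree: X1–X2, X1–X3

A tree decomposition must satisfy three properties: every vertex lies in some bag; for every edge, both endpoints lie together in some bag; and for every vertex, the bags containing it form a connected subtree. Here vertex 2 appears in no bag, so the decomposition is invalid.

No — vertex 2 appears in no bag.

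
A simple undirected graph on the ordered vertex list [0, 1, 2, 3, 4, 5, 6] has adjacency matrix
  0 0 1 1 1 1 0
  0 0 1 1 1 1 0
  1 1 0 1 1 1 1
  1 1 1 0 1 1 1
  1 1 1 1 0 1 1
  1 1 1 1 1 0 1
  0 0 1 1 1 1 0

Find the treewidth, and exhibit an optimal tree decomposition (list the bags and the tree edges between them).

Treewidth 4.
One such decomposition:
Bags: B1 = {1, 2, 3, 4, 5}  B2 = {0, 2, 3, 4, 5}  B3 = {2, 3, 4, 5, 6}
Tree: B1–B2, B1–B3

The largest bag has 5 vertices, giving width 4; this decomposition certifies tw(G) ≤ 4. For the lower bound, the 5 vertices {0, 2, 3, 4, 5} are pairwise adjacent, and any tree decomposition puts a clique entirely inside one bag — forcing width ≥ 4. Combining the bounds, tw(G) = 4.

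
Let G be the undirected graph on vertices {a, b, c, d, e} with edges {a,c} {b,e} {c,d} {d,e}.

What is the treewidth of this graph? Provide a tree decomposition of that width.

Treewidth 1.
One such decomposition:
Bags: B1 = {b, e}  B2 = {d, e}  B3 = {c, d}  B4 = {a, c}
Tree: B1–B2, B2–B3, B3–B4

Every bag has size at most 2, so the width is 2 − 1 = 1 and tw(G) ≤ 1. Since G has at least one edge (e.g. b–e), it is not an edgeless graph, so tw(G) ≥ 1. Hence tw(G) = 1 exactly.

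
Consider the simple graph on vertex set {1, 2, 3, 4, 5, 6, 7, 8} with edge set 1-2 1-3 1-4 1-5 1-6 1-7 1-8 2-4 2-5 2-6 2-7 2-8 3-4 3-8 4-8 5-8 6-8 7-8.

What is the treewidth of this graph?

3

A width-3 tree decomposition is:
Bags: B1 = {1, 2, 4, 8}  B2 = {1, 2, 5, 8}  B3 = {1, 3, 4, 8}  B4 = {1, 2, 7, 8}  B5 = {1, 2, 6, 8}
Tree: B1–B2, B1–B3, B1–B4, B4–B5
Each bag holds 4 vertices, so the decomposition has width 3, which upper-bounds the treewidth. For the lower bound, the 4 vertices {1, 2, 4, 8} are pairwise adjacent, and any tree decomposition puts a clique entirely inside one bag — forcing width ≥ 3. Hence tw(G) = 3 exactly.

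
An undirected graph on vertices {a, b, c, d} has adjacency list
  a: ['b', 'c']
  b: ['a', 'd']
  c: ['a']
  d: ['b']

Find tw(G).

1

A width-1 tree decomposition is:
Bags: B1 = {b, d}  B2 = {a, b}  B3 = {a, c}
Tree: B1–B2, B2–B3
The largest bag has 2 vertices, giving width 1; this decomposition certifies tw(G) ≤ 1. Any graph with an edge has treewidth ≥ 1, and G has the edge d–b. Combining the bounds, tw(G) = 1.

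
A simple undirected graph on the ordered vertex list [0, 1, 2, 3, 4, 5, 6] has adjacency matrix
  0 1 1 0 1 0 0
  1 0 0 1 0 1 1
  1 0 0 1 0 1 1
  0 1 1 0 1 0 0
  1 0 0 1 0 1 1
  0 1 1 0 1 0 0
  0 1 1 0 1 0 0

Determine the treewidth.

3

A width-3 tree decomposition is:
Bags: B1 = {1, 2, 4, 5}  B2 = {0, 1, 2, 4}  B3 = {1, 2, 3, 4}  B4 = {1, 2, 4, 6}
Tree: B1–B2, B2–B3, B3–B4
Every bag has size at most 4, so the width is 4 − 1 = 3 and tw(G) ≤ 3. For the lower bound: the 4 vertex sets {1,5}, {0,2}, {4}, {3} are disjoint, each induces a connected subgraph, and every pair is joined by at least one edge of G. Contracting each set to a single vertex therefore yields K_{4} as a minor, and since treewidth is minor-monotone, tw(G) ≥ tw(K_{4}) = 3. Therefore the treewidth is 3.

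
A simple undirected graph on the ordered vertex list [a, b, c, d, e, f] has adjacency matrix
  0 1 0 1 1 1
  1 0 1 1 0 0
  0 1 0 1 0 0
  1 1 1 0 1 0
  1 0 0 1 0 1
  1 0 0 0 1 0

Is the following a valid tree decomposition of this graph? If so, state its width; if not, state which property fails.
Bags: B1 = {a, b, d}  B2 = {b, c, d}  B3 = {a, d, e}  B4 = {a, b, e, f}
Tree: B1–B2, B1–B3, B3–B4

No — bags containing vertex b are not connected in the tree.

A tree decomposition must satisfy three properties: every vertex lies in some bag; for every edge, both endpoints lie together in some bag; and for every vertex, the bags containing it form a connected subtree. Here bags containing vertex b are not connected in the tree, so the decomposition is invalid.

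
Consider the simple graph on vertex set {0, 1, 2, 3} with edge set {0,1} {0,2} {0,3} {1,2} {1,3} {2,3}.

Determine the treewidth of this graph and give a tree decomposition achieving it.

With just one bag of size 4, the width is 4 − 1 = 3, so tw(G) ≤ 3. Conversely, {0, 1, 2, 3} is a clique of size 4, and the vertices of any clique must share a bag in every tree decomposition; so some bag has ≥ 4 vertices and tw(G) ≥ 3. Hence tw(G) = 3 exactly.

Treewidth 3.
One optimal decomposition is:
Bags: B1 = {0, 1, 2, 3}
Tree: (single bag)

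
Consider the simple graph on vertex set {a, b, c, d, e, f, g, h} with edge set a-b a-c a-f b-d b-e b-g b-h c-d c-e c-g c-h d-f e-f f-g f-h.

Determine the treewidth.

A width-3 tree decomposition is:
Bags: B1 = {a, b, c, f}  B2 = {b, c, f, h}  B3 = {b, c, f, g}  B4 = {b, c, d, f}  B5 = {b, c, e, f}
Tree: B1–B2, B2–B3, B3–B4, B4–B5
The largest bag has 4 vertices, giving width 3; this decomposition certifies tw(G) ≤ 3. For the lower bound: the 4 vertex sets {a,f}, {b,h}, {c}, {g} are disjoint, each induces a connected subgraph, and every pair is joined by at least one edge of G. Contracting each set to a single vertex therefore yields K_{4} as a minor, and since treewidth is minor-monotone, tw(G) ≥ tw(K_{4}) = 3. Hence tw(G) = 3 exactly.

3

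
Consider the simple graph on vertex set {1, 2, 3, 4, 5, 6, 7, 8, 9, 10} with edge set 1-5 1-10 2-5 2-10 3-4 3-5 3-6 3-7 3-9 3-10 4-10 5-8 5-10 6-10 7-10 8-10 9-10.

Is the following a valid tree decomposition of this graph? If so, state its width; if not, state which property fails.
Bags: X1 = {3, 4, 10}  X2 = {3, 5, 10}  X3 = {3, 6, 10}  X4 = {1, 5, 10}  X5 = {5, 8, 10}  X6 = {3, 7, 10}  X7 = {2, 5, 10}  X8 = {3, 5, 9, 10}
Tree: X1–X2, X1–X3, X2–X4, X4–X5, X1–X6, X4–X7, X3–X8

A tree decomposition must satisfy three properties: every vertex lies in some bag; for every edge, both endpoints lie together in some bag; and for every vertex, the bags containing it form a connected subtree. Here bags containing vertex 5 are not connected in the tree, so the decomposition is invalid.

No — bags containing vertex 5 are not connected in the tree.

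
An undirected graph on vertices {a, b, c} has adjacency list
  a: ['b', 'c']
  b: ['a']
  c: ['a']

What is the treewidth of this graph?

A width-1 tree decomposition is:
Bags: B1 = {a, b}  B2 = {a, c}
Tree: B1–B2
Each bag holds 2 vertices, so the decomposition has width 1, which upper-bounds the treewidth. Since G has at least one edge (e.g. a–b), it is not an edgeless graph, so tw(G) ≥ 1. Therefore the treewidth is 1.

1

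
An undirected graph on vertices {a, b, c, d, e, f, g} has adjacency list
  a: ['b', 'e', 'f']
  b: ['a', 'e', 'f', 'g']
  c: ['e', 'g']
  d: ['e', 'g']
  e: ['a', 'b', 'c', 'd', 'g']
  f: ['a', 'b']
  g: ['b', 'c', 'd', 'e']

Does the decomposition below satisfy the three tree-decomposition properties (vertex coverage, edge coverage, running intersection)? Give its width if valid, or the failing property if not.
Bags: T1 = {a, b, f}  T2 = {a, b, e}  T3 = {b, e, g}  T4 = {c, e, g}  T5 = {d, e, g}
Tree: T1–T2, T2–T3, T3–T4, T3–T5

Yes; width 2.

Vertex coverage: the bags together contain {a, b, c, d, e, f, g}, the full vertex set. Edge coverage: each edge of G has both endpoints in at least one bag. Running intersection: for every vertex, the bags containing it form a connected subtree. All three properties hold, so this is a valid tree decomposition of width max|bag| − 1 = 2, and hence tw(G) ≤ 2.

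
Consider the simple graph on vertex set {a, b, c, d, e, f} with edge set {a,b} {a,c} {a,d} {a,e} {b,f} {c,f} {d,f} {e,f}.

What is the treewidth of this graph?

A width-2 tree decomposition is:
Bags: B1 = {a, c, f}  B2 = {a, b, f}  B3 = {a, e, f}  B4 = {a, d, f}
Tree: B1–B2, B2–B3, B3–B4
Every bag has size at most 3, so the width is 3 − 1 = 2 and tw(G) ≤ 2. For the lower bound, G contains the cycle c–f–b–a–c, so G is not a forest; only forests have treewidth ≤ 1, hence tw(G) ≥ 2. The upper and lower bounds meet at 2, so that is the treewidth.

2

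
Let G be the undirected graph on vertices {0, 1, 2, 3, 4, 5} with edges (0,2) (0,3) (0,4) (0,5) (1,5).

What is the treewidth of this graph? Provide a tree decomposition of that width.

Treewidth 1.
Bags: B1 = {0, 4}  B2 = {0, 3}  B3 = {0, 5}  B4 = {0, 2}  B5 = {1, 5}
Tree: B1–B2, B2–B3, B3–B4, B3–B5

Each bag holds 2 vertices, so the decomposition has width 1, which upper-bounds the treewidth. G has an edge, so its treewidth is at least 1. Therefore the treewidth is 1.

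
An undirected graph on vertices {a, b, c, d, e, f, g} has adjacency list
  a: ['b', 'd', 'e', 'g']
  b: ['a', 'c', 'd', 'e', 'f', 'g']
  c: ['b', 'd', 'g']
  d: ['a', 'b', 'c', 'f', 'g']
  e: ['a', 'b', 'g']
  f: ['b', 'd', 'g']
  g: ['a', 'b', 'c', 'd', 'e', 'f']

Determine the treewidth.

A width-3 tree decomposition is:
Bags: B1 = {b, d, f, g}  B2 = {b, c, d, g}  B3 = {a, b, d, g}  B4 = {a, b, e, g}
Tree: B1–B2, B1–B3, B3–B4
Every bag has size at most 4, so the width is 4 − 1 = 3 and tw(G) ≤ 3. On the other hand G contains the 4-clique {b, d, f, g}. A clique must lie in a single bag of any decomposition, so no decomposition can have width below 3. Combining the bounds, tw(G) = 3.

3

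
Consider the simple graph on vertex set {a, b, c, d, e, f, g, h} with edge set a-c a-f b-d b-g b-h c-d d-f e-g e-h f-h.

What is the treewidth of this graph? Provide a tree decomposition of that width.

Treewidth 2.
One such decomposition:
Bags: B1 = {e, g, h}  B2 = {b, g, h}  B3 = {b, f, h}  B4 = {b, d, f}  B5 = {a, d, f}  B6 = {a, c, d}
Tree: B1–B2, B2–B3, B3–B4, B4–B5, B5–B6

Each bag holds 3 vertices, so the decomposition has width 2, which upper-bounds the treewidth. For the lower bound, G contains the cycle e–g–b–h–e, so G is not a forest; only forests have treewidth ≤ 1, hence tw(G) ≥ 2. The upper and lower bounds meet at 2, so that is the treewidth.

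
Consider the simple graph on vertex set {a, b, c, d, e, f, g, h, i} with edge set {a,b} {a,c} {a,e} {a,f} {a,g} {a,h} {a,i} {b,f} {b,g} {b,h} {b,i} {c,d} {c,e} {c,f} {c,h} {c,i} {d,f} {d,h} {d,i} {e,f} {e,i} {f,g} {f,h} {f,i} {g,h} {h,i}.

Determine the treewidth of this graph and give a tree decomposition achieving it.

Every bag has size at most 5, so the width is 5 − 1 = 4 and tw(G) ≤ 4. For the lower bound, the 5 vertices {a, c, e, f, i} are pairwise adjacent, and any tree decomposition puts a clique entirely inside one bag — forcing width ≥ 4. The upper and lower bounds meet at 4, so that is the treewidth.

Treewidth 4.
Bags: B1 = {c, d, f, h, i}  B2 = {a, c, f, h, i}  B3 = {a, b, f, h, i}  B4 = {a, c, e, f, i}  B5 = {a, b, f, g, h}
Tree: B1–B2, B2–B3, B2–B4, B3–B5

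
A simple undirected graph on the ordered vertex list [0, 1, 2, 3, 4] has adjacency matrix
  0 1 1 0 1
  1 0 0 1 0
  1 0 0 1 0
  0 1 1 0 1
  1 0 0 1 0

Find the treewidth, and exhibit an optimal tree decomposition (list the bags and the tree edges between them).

Treewidth 2.
One such decomposition:
Bags: B1 = {0, 2, 3}  B2 = {0, 3, 4}  B3 = {0, 1, 3}
Tree: B1–B2, B2–B3

The largest bag has 3 vertices, giving width 2; this decomposition certifies tw(G) ≤ 2. For the lower bound, G contains the cycle 3–2–0–4–3, so G is not a forest; only forests have treewidth ≤ 1, hence tw(G) ≥ 2. Combining the bounds, tw(G) = 2.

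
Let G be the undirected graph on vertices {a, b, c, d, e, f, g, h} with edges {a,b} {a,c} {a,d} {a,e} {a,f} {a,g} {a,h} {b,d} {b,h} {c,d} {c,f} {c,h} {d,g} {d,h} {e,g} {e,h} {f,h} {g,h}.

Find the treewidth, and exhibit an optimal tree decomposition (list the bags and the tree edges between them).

Treewidth 3.
One such decomposition:
Bags: B1 = {a, c, d, h}  B2 = {a, d, g, h}  B3 = {a, e, g, h}  B4 = {a, c, f, h}  B5 = {a, b, d, h}
Tree: B1–B2, B2–B3, B1–B4, B2–B5

The largest bag has 4 vertices, giving width 3; this decomposition certifies tw(G) ≤ 3. Conversely, {a, d, g, h} is a clique of size 4, and the vertices of any clique must share a bag in every tree decomposition; so some bag has ≥ 4 vertices and tw(G) ≥ 3. Therefore the treewidth is 3.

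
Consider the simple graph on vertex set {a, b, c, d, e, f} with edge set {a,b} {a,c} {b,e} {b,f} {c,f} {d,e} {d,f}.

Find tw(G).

2

A width-2 tree decomposition is:
Bags: B1 = {a, b, c}  B2 = {b, c, f}  B3 = {b, e, f}  B4 = {d, e, f}
Tree: B1–B2, B2–B3, B3–B4
Each bag holds 3 vertices, so the decomposition has width 2, which upper-bounds the treewidth. For the lower bound, G contains the cycle a–c–f–b–a, so G is not a forest; only forests have treewidth ≤ 1, hence tw(G) ≥ 2. The upper and lower bounds meet at 2, so that is the treewidth.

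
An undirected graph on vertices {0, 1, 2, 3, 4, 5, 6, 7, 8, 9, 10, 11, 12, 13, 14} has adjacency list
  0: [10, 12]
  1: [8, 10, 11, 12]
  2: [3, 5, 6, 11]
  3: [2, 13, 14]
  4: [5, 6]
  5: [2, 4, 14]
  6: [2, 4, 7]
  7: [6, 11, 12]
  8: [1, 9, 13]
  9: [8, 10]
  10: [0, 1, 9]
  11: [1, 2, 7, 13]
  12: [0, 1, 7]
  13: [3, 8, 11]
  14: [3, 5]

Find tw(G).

A width-3 tree decomposition is:
Bags: B1 = {4, 5, 6, 14}  B2 = {2, 5, 6, 14}  B3 = {2, 3, 6, 14}  B4 = {2, 3, 6, 7}  B5 = {2, 3, 7, 11}  B6 = {3, 7, 11, 13}  B7 = {7, 11, 12, 13}  B8 = {1, 11, 12, 13}  B9 = {1, 8, 12, 13}  B10 = {0, 1, 8, 12}  B11 = {0, 1, 8, 10}  B12 = {0, 8, 9, 10}
Tree: B1–B2, B2–B3, B3–B4, B4–B5, B5–B6, B6–B7, B7–B8, B8–B9, B9–B10, B10–B11, B11–B12
Every bag has size at most 4, so the width is 4 − 1 = 3 and tw(G) ≤ 3. For the lower bound: the 4 vertex sets {4,5,14}, {6}, {2}, {3,7,11,13} are disjoint, each induces a connected subgraph, and every pair is joined by at least one edge of G. Contracting each set to a single vertex therefore yields K_{4} as a minor, and since treewidth is minor-monotone, tw(G) ≥ tw(K_{4}) = 3. Therefore the treewidth is 3.

3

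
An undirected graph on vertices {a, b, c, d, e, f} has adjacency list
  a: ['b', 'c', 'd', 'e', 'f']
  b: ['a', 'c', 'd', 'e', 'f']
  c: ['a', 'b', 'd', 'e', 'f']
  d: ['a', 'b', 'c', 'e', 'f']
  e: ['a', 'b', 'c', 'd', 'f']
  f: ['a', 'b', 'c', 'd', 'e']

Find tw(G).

A width-5 tree decomposition is:
Bags: B1 = {a, b, c, d, e, f}
Tree: (single bag)
A single bag containing all 6 vertices is trivially a valid decomposition of width 5. Conversely, {a, b, c, d, e, f} is a clique of size 6, and the vertices of any clique must share a bag in every tree decomposition; so some bag has ≥ 6 vertices and tw(G) ≥ 5. The upper and lower bounds meet at 5, so that is the treewidth.

5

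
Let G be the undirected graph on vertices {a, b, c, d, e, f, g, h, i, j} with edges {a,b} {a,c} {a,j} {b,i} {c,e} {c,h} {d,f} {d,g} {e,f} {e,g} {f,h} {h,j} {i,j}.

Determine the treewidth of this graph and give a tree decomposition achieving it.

Treewidth 2.
Bags: B1 = {d, e, g}  B2 = {d, e, f}  B3 = {c, e, f}  B4 = {c, f, h}  B5 = {a, c, h}  B6 = {a, h, j}  B7 = {a, b, j}  B8 = {b, i, j}
Tree: B1–B2, B2–B3, B3–B4, B4–B5, B5–B6, B6–B7, B7–B8

The largest bag has 3 vertices, giving width 2; this decomposition certifies tw(G) ≤ 2. The edges g–d–f–e–g form a cycle, so G is not a tree and its treewidth is at least 2. The upper and lower bounds meet at 2, so that is the treewidth.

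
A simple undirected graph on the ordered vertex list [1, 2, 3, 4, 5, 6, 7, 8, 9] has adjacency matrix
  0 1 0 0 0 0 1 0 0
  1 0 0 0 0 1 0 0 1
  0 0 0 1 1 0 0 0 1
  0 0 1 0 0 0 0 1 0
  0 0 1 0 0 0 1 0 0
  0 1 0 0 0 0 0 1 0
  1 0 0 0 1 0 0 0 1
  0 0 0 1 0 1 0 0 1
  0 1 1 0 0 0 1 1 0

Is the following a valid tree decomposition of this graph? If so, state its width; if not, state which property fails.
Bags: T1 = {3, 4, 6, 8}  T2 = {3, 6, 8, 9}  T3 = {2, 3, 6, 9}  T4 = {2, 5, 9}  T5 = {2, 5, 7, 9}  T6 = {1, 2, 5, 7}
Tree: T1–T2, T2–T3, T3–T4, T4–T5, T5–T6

A tree decomposition must satisfy three properties: every vertex lies in some bag; for every edge, both endpoints lie together in some bag; and for every vertex, the bags containing it form a connected subtree. Here edge (3,5) lies in no bag, so the decomposition is invalid.

No — edge (3,5) lies in no bag.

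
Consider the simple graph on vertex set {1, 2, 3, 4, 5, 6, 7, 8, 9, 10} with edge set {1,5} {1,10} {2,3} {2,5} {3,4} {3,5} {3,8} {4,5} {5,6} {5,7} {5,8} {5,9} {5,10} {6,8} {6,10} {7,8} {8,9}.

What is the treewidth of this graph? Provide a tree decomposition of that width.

The largest bag has 3 vertices, giving width 2; this decomposition certifies tw(G) ≤ 2. On the other hand G contains the 3-clique {1, 5, 10}. A clique must lie in a single bag of any decomposition, so no decomposition can have width below 2. Therefore the treewidth is 2.

Treewidth 2.
One such decomposition:
Bags: B1 = {2, 3, 5}  B2 = {3, 5, 8}  B3 = {5, 6, 8}  B4 = {5, 7, 8}  B5 = {5, 6, 10}  B6 = {1, 5, 10}  B7 = {5, 8, 9}  B8 = {3, 4, 5}
Tree: B1–B2, B2–B3, B2–B4, B3–B5, B5–B6, B4–B7, B2–B8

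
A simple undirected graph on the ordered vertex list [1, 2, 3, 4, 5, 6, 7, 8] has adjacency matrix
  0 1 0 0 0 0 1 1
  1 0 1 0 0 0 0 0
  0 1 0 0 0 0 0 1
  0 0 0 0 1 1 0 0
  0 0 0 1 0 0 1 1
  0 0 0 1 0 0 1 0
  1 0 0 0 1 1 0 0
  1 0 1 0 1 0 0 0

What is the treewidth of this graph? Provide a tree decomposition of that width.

Every bag has size at most 3, so the width is 3 − 1 = 2 and tw(G) ≤ 2. The edges 2–3–8–1–2 form a cycle, so G is not a tree and its treewidth is at least 2. Hence tw(G) = 2 exactly.

Treewidth 2.
Bags: B1 = {1, 2, 3}  B2 = {1, 3, 8}  B3 = {1, 7, 8}  B4 = {5, 7, 8}  B5 = {5, 6, 7}  B6 = {4, 5, 6}
Tree: B1–B2, B2–B3, B3–B4, B4–B5, B5–B6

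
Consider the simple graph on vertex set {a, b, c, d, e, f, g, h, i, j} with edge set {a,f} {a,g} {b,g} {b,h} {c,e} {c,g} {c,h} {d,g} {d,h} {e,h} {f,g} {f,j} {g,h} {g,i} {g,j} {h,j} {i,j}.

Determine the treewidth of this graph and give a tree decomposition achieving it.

Treewidth 2.
One such decomposition:
Bags: B1 = {b, g, h}  B2 = {g, h, j}  B3 = {f, g, j}  B4 = {g, i, j}  B5 = {a, f, g}  B6 = {c, g, h}  B7 = {c, e, h}  B8 = {d, g, h}
Tree: B1–B2, B2–B3, B3–B4, B3–B5, B1–B6, B6–B7, B2–B8

Each bag holds 3 vertices, so the decomposition has width 2, which upper-bounds the treewidth. Conversely, {a, f, g} is a clique of size 3, and the vertices of any clique must share a bag in every tree decomposition; so some bag has ≥ 3 vertices and tw(G) ≥ 2. Hence tw(G) = 2 exactly.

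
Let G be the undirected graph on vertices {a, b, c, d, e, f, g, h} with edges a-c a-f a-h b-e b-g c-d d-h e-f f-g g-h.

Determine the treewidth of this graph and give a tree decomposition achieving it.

Every bag has size at most 3, so the width is 3 − 1 = 2 and tw(G) ≤ 2. Since b–e–f–g–b is a cycle in G, G is not acyclic. Forests are exactly the graphs of treewidth ≤ 1, so tw(G) ≥ 2. Hence tw(G) = 2 exactly.

Treewidth 2.
One such decomposition:
Bags: B1 = {b, e, g}  B2 = {e, f, g}  B3 = {f, g, h}  B4 = {a, f, h}  B5 = {a, d, h}  B6 = {a, c, d}
Tree: B1–B2, B2–B3, B3–B4, B4–B5, B5–B6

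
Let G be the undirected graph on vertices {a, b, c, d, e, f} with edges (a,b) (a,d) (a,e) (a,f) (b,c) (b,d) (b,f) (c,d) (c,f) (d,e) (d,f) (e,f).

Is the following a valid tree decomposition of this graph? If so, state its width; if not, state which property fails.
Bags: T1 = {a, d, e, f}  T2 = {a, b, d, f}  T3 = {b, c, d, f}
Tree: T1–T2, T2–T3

Yes; width 3.

Checking the three conditions: (i) the bags cover all of {a, b, c, d, e, f}; (ii) for each edge, some bag contains both endpoints; (iii) the bags containing any fixed vertex form a subtree. All hold, so the decomposition is valid with width 4 − 1 = 3.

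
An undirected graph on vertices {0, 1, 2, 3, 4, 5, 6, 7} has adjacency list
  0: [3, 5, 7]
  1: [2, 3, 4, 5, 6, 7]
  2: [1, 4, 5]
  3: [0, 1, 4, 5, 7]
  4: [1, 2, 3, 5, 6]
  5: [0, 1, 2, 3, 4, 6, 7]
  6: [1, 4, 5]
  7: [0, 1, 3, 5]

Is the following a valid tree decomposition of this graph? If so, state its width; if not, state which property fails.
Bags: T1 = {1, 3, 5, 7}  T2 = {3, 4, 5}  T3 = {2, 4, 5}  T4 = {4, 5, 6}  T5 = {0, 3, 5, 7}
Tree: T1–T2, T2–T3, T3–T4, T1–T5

A tree decomposition must satisfy three properties: every vertex lies in some bag; for every edge, both endpoints lie together in some bag; and for every vertex, the bags containing it form a connected subtree. Here edge (1,4) lies in no bag, so the decomposition is invalid.

No — edge (1,4) lies in no bag.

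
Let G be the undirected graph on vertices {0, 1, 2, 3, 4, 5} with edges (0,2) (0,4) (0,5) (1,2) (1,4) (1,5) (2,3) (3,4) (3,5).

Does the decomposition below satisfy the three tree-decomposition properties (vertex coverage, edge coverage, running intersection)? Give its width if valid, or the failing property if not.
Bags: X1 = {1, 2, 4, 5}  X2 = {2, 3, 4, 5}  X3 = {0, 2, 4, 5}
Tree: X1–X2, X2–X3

Every vertex of G appears in some bag (union = {0, 1, 2, 3, 4, 5}); every edge is covered by a bag; and for each vertex v the set of bags containing v is connected in the bag tree. The decomposition is therefore valid. The largest bag has 4 vertices, so the width is 3.

Yes; width 3.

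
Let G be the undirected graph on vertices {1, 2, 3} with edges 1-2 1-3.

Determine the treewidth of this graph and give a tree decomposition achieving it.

Every bag has size at most 2, so the width is 2 − 1 = 1 and tw(G) ≤ 1. Any graph with an edge has treewidth ≥ 1, and G has the edge 2–1. The upper and lower bounds meet at 1, so that is the treewidth.

Treewidth 1.
One optimal decomposition is:
Bags: B1 = {1, 2}  B2 = {1, 3}
Tree: B1–B2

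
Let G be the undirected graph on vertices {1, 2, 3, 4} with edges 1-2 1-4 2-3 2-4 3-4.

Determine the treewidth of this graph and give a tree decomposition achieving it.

Treewidth 2.
Bags: B1 = {1, 2, 4}  B2 = {2, 3, 4}
Tree: B1–B2

The largest bag has 3 vertices, giving width 2; this decomposition certifies tw(G) ≤ 2. For the lower bound, the 3 vertices {1, 2, 4} are pairwise adjacent, and any tree decomposition puts a clique entirely inside one bag — forcing width ≥ 2. Combining the bounds, tw(G) = 2.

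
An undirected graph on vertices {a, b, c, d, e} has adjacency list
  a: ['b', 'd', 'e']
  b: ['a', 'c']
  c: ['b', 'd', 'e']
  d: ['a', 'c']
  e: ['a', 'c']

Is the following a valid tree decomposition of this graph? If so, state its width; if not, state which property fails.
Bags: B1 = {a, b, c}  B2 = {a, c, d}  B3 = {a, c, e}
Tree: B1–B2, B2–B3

Vertex coverage: the bags together contain {a, b, c, d, e}, the full vertex set. Edge coverage: each edge of G has both endpoints in at least one bag. Running intersection: for every vertex, the bags containing it form a connected subtree. All three properties hold, so this is a valid tree decomposition of width max|bag| − 1 = 2, and hence tw(G) ≤ 2.

Yes; width 2.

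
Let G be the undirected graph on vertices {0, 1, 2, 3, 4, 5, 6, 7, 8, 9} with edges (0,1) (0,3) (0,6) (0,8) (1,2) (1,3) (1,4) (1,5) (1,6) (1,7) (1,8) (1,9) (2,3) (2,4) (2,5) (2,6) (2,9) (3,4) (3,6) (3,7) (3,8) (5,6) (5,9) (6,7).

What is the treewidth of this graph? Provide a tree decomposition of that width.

Each bag holds 4 vertices, so the decomposition has width 3, which upper-bounds the treewidth. For the lower bound, the 4 vertices {1, 2, 5, 9} are pairwise adjacent, and any tree decomposition puts a clique entirely inside one bag — forcing width ≥ 3. Hence tw(G) = 3 exactly.

Treewidth 3.
One such decomposition:
Bags: B1 = {1, 2, 3, 6}  B2 = {0, 1, 3, 6}  B3 = {1, 2, 3, 4}  B4 = {1, 3, 6, 7}  B5 = {1, 2, 5, 6}  B6 = {1, 2, 5, 9}  B7 = {0, 1, 3, 8}
Tree: B1–B2, B1–B3, B1–B4, B1–B5, B5–B6, B2–B7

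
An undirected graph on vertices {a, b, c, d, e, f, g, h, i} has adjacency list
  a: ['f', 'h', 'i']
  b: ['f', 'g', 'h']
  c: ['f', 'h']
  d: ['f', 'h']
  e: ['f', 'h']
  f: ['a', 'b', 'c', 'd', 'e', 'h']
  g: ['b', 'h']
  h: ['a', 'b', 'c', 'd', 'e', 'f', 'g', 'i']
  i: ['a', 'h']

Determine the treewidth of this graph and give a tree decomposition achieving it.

Treewidth 2.
One such decomposition:
Bags: B1 = {d, f, h}  B2 = {b, f, h}  B3 = {a, f, h}  B4 = {c, f, h}  B5 = {a, h, i}  B6 = {b, g, h}  B7 = {e, f, h}
Tree: B1–B2, B2–B3, B2–B4, B3–B5, B2–B6, B2–B7

Each bag holds 3 vertices, so the decomposition has width 2, which upper-bounds the treewidth. Conversely, {b, g, h} is a clique of size 3, and the vertices of any clique must share a bag in every tree decomposition; so some bag has ≥ 3 vertices and tw(G) ≥ 2. Combining the bounds, tw(G) = 2.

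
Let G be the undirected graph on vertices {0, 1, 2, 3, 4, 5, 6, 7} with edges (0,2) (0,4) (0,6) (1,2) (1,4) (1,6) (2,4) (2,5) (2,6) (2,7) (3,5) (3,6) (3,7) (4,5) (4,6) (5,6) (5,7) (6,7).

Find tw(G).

3

A width-3 tree decomposition is:
Bags: B1 = {1, 2, 4, 6}  B2 = {2, 4, 5, 6}  B3 = {0, 2, 4, 6}  B4 = {2, 5, 6, 7}  B5 = {3, 5, 6, 7}
Tree: B1–B2, B2–B3, B2–B4, B4–B5
Each bag holds 4 vertices, so the decomposition has width 3, which upper-bounds the treewidth. For the lower bound, the 4 vertices {0, 2, 4, 6} are pairwise adjacent, and any tree decomposition puts a clique entirely inside one bag — forcing width ≥ 3. Combining the bounds, tw(G) = 3.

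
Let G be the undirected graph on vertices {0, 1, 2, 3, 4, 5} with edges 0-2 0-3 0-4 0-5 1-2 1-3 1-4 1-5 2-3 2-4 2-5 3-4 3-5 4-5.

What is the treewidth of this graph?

4

A width-4 tree decomposition is:
Bags: B1 = {0, 2, 3, 4, 5}  B2 = {1, 2, 3, 4, 5}
Tree: B1–B2
The largest bag has 5 vertices, giving width 4; this decomposition certifies tw(G) ≤ 4. On the other hand G contains the 5-clique {0, 2, 3, 4, 5}. A clique must lie in a single bag of any decomposition, so no decomposition can have width below 4. The upper and lower bounds meet at 4, so that is the treewidth.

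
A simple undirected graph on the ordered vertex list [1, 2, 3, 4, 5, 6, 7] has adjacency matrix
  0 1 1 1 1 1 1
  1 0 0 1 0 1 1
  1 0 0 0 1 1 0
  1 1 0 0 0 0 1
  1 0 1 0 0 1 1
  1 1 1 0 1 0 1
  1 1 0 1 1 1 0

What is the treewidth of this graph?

A width-3 tree decomposition is:
Bags: B1 = {1, 2, 6, 7}  B2 = {1, 5, 6, 7}  B3 = {1, 2, 4, 7}  B4 = {1, 3, 5, 6}
Tree: B1–B2, B1–B3, B2–B4
The largest bag has 4 vertices, giving width 3; this decomposition certifies tw(G) ≤ 3. Conversely, {1, 2, 4, 7} is a clique of size 4, and the vertices of any clique must share a bag in every tree decomposition; so some bag has ≥ 4 vertices and tw(G) ≥ 3. Therefore the treewidth is 3.

3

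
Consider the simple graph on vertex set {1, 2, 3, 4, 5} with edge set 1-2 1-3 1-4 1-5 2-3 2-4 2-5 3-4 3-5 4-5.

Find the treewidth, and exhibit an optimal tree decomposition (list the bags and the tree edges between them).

A single bag containing all 5 vertices is trivially a valid decomposition of width 4. For the lower bound, the 5 vertices {1, 2, 3, 4, 5} are pairwise adjacent, and any tree decomposition puts a clique entirely inside one bag — forcing width ≥ 4. The upper and lower bounds meet at 4, so that is the treewidth.

Treewidth 4.
Bags: B1 = {1, 2, 3, 4, 5}
Tree: (single bag)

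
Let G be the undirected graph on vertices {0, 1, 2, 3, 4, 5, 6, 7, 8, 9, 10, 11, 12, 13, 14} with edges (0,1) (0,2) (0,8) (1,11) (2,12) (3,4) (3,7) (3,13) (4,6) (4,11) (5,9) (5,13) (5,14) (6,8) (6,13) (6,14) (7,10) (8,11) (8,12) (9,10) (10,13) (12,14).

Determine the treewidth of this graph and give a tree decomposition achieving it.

Treewidth 3.
One such decomposition:
Bags: B1 = {5, 7, 9, 10}  B2 = {5, 7, 10, 13}  B3 = {3, 5, 7, 13}  B4 = {3, 5, 13, 14}  B5 = {3, 6, 13, 14}  B6 = {3, 4, 6, 14}  B7 = {4, 6, 12, 14}  B8 = {4, 6, 8, 12}  B9 = {4, 8, 11, 12}  B10 = {2, 8, 11, 12}  B11 = {0, 2, 8, 11}  B12 = {0, 1, 2, 11}
Tree: B1–B2, B2–B3, B3–B4, B4–B5, B5–B6, B6–B7, B7–B8, B8–B9, B9–B10, B10–B11, B11–B12

Each bag holds 4 vertices, so the decomposition has width 3, which upper-bounds the treewidth. For the lower bound: the 4 vertex sets {7,9,10}, {5}, {13}, {3,4,6,14} are disjoint, each induces a connected subgraph, and every pair is joined by at least one edge of G. Contracting each set to a single vertex therefore yields K_{4} as a minor, and since treewidth is minor-monotone, tw(G) ≥ tw(K_{4}) = 3. Hence tw(G) = 3 exactly.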